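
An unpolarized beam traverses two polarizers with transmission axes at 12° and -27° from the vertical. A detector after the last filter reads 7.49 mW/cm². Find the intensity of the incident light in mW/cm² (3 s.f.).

Unpolarized light through the first polarizer → I₁ = ½ I₀, now polarized at 12°.
I₂ = I₁ cos²(-27° − 12°) = 0.5 I₀ · cos²(39°) = 0.302 I₀.
So 7.49 mW/cm² = 0.302 I₀, giving I₀ = 7.49/0.302 = 24.8 mW/cm².

I₀ ≈ 24.8 mW/cm²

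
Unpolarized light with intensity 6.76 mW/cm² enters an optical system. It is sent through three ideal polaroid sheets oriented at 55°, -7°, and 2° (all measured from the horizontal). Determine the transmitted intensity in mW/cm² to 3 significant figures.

Unpolarized light through the first polarizer → I₁ = 6.76 mW/cm²/2 = 3.38 mW/cm², polarized at 55°.
I₂ = I₁ · cos²(62°) = 3.38 · 0.2204 = 0.745 mW/cm².
I₃ = I₂ · cos²(9°) = 0.745 · 0.9755 = 0.7267 mW/cm².

I ≈ 0.727 mW/cm²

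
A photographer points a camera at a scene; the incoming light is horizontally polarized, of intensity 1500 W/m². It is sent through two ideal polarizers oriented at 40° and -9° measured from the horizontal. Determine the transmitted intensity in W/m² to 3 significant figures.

I ≈ 379 W/m²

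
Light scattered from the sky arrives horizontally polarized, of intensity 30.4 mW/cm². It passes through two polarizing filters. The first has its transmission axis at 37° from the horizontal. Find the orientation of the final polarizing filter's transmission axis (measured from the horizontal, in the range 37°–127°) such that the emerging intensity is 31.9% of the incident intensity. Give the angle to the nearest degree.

θ ≈ 82°

By Malus's law, I₁ = I₀ cos²(37° − 0°) = I₀ cos²(37°) = 0.6378 I₀.
Need I₂/I₀ = 0.319, so cos²(θ − 37°) = 0.319 / 0.6378 = 0.5001.
θ − 37° = arccos(√0.5001) = 45.0°, giving θ ≈ 37 + 45.0 = 82.0°.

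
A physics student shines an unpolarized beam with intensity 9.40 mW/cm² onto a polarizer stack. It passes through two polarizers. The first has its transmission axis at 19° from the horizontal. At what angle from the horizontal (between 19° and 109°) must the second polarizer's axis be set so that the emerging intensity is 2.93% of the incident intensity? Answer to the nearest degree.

θ ≈ 95°

Unpolarized light through the first polarizer → I₁ = ½ I₀, now polarized at 19°.
Need I₂/I₀ = 0.0293, so cos²(θ − 19°) = 0.0293 / 0.5 = 0.0586.
θ − 19° = arccos(√0.0586) = 76.0°, giving θ ≈ 19 + 76.0 = 95.0°.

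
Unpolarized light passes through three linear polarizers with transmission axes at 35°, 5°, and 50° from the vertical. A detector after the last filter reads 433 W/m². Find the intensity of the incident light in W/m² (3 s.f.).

I₀ ≈ 2310 W/m²

Unpolarized light through the first polarizer → I₁ = ½ I₀, now polarized at 35°.
I₂ = I₁ cos²(5° − 35°) = 0.5 I₀ · cos²(30°) = 0.375 I₀.
I₃ = I₂ cos²(50° − 5°) = 0.375 I₀ · cos²(45°) = 0.1875 I₀.
So 433 W/m² = 0.1875 I₀, giving I₀ = 433/0.1875 = 2309 W/m².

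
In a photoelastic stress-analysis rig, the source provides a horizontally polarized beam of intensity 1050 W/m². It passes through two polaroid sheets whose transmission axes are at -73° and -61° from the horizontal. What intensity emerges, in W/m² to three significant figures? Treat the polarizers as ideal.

I ≈ 85.9 W/m²

I₁ = 1050 W/m² · cos²(73°) = 89.76 W/m².
I₂ = I₁ · cos²(12°) = 89.76 · 0.9568 = 85.88 W/m².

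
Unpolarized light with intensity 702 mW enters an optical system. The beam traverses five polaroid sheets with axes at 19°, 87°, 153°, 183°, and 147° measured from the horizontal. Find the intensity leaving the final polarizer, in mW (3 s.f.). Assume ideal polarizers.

Unpolarized light through the first polarizer → I₁ = 702 mW/2 = 351 mW, polarized at 19°.
I₂ = I₁ · cos²(68°) = 351 · 0.1403 = 49.26 mW.
I₃ = I₂ · cos²(66°) = 49.26 · 0.1654 = 8.149 mW.
I₄ = I₃ · cos²(30°) = 8.149 · 0.75 = 6.111 mW.
I₅ = I₄ · cos²(36°) = 6.111 · 0.6545 = 4 mW.

I ≈ 4.00 mW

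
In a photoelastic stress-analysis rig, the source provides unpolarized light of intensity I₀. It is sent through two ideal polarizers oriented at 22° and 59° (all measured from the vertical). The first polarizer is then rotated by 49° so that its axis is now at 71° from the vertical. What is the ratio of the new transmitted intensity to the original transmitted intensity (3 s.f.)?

I_new/I_old ≈ 1.50

Before rotation:
Unpolarized light through the first polarizer → I₁ = ½ I₀, now polarized at 22°.
I₂ = I₁ cos²(59° − 22°) = 0.5 I₀ · cos²(37°) = 0.3189 I₀.
After rotation:
Unpolarized light through the first polarizer → I₁ = ½ I₀, now polarized at 71°.
I₂ = I₁ cos²(59° − 71°) = 0.5 I₀ · cos²(12°) = 0.4784 I₀.
Ratio = 0.4784 / 0.3189 = 1.5.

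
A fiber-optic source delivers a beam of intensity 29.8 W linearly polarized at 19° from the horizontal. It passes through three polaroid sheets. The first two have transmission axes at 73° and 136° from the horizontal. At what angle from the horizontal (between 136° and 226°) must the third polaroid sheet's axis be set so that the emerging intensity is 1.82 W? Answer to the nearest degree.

By Malus's law, I₁ = I₀ cos²(73° − 19°) = I₀ cos²(54°) = 0.3455 I₀.
I₂ = I₁ cos²(136° − 73°) = 0.3455 I₀ · cos²(63°) = 0.07121 I₀.
Target fraction: 1.82 / 29.8 W = 0.06107 of I₀.
Need I₃/I₀ = 0.06107, so cos²(θ − 136°) = 0.06107 / 0.07121 = 0.8577.
θ − 136° = arccos(√0.8577) = 22.2°, giving θ ≈ 136 + 22.2 = 158.2°.

θ ≈ 158°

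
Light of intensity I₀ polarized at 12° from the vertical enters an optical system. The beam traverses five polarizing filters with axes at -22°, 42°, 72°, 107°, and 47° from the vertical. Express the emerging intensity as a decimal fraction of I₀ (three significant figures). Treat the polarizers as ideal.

≈ 0.0166 I₀

By Malus's law, I₁ = I₀ cos²(-22° − 12°) = I₀ cos²(34°) = 0.6873 I₀.
I₂ = I₁ cos²(42° + 22°) = 0.6873 I₀ · cos²(64°) = 0.1321 I₀.
I₃ = I₂ cos²(72° − 42°) = 0.1321 I₀ · cos²(30°) = 0.09906 I₀.
I₄ = I₃ cos²(107° − 72°) = 0.09906 I₀ · cos²(35°) = 0.06647 I₀.
I₅ = I₄ cos²(47° − 107°) = 0.06647 I₀ · cos²(60°) = 0.01662 I₀.
Transmitted fraction = 0.01662.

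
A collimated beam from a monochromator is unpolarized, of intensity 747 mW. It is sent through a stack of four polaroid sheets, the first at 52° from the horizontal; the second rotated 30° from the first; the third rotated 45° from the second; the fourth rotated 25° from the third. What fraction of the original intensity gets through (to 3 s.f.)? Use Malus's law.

I/I₀ ≈ 0.154

Unpolarized light through the first polarizer → I₁ = 747 mW/2 = 373.5 mW, polarized at 52°.
I₂ = I₁ · cos²(30°) = 373.5 · 0.75 = 280.1 mW.
I₃ = I₂ · cos²(45°) = 280.1 · 0.5 = 140.1 mW.
I₄ = I₃ · cos²(25°) = 140.1 · 0.8214 = 115 mW.
Transmitted fraction = 0.154.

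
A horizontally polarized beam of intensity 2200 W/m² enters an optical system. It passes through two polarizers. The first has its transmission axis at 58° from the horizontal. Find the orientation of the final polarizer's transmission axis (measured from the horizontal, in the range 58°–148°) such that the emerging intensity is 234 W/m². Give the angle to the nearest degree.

θ ≈ 110°

I₁ = I₀ cos²(58° − 0°) = I₀ cos²(58°) = 0.2808 I₀.
Target fraction: 234 / 2200 W/m² = 0.1064 of I₀.
Need I₂/I₀ = 0.1064, so cos²(θ − 58°) = 0.1064 / 0.2808 = 0.3788.
θ − 58° = arccos(√0.3788) = 52.0°, giving θ ≈ 58 + 52.0 = 110.0°.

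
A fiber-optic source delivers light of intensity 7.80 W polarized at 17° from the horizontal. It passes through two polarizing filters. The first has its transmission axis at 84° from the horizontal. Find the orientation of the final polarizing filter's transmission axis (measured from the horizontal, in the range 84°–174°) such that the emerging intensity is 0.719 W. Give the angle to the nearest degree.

θ ≈ 123°

By Malus's law, I₁ = I₀ cos²(84° − 17°) = I₀ cos²(67°) = 0.1527 I₀.
Target fraction: 0.719 / 7.80 W = 0.09218 of I₀.
Need I₂/I₀ = 0.09218, so cos²(θ − 84°) = 0.09218 / 0.1527 = 0.6038.
θ − 84° = arccos(√0.6038) = 39.0°, giving θ ≈ 84 + 39.0 = 123.0°.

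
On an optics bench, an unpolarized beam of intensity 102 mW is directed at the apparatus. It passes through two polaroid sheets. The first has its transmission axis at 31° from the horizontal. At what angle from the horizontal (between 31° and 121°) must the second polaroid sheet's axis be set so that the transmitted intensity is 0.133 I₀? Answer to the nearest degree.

θ ≈ 90°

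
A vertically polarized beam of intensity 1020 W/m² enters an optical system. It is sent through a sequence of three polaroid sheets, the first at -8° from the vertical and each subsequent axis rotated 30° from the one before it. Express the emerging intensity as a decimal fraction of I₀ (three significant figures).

I₁ = 1020 W/m² · cos²(8°) = 1000 W/m².
I₂ = I₁ · cos²(30°) = 1000 · 0.75 = 750.2 W/m².
I₃ = I₂ · cos²(30°) = 750.2 · 0.75 = 562.6 W/m².
Transmitted fraction = 0.5516.

I/I₀ ≈ 0.552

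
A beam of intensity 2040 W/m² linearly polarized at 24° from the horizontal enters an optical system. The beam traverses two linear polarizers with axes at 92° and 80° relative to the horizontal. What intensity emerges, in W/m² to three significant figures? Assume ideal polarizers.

I ≈ 274 W/m²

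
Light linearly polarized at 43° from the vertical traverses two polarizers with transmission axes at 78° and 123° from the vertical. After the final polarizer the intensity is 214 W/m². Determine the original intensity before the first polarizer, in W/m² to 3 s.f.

I₁ = I₀ cos²(78° − 43°) = I₀ cos²(35°) = 0.671 I₀.
I₂ = I₁ cos²(123° − 78°) = 0.671 I₀ · cos²(45°) = 0.3355 I₀.
So 214 W/m² = 0.3355 I₀, giving I₀ = 214/0.3355 = 637.8 W/m².

I₀ ≈ 638 W/m²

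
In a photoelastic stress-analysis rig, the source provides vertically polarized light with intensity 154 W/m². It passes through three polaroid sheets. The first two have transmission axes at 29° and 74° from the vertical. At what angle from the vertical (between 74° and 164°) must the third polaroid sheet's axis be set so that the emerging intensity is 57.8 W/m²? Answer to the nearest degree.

I₁ = I₀ cos²(29° − 0°) = I₀ cos²(29°) = 0.765 I₀.
I₂ = I₁ cos²(74° − 29°) = 0.765 I₀ · cos²(45°) = 0.3825 I₀.
Target fraction: 57.8 / 154 W/m² = 0.3753 of I₀.
Need I₃/I₀ = 0.3753, so cos²(θ − 74°) = 0.3753 / 0.3825 = 0.9813.
θ − 74° = arccos(√0.9813) = 7.9°, giving θ ≈ 74 + 7.9 = 81.9°.

θ ≈ 82°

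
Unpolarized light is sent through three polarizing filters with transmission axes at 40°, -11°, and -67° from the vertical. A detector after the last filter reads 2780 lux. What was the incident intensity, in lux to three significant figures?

I₀ ≈ 4.49e4 lux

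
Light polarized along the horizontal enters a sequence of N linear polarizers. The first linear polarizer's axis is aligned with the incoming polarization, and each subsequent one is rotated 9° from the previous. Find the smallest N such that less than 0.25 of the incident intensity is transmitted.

N = 57

First polarizer is aligned with the polarization: full transmission.
Each further stage multiplies by cos²(9°) = 0.9755.
After N polarizers: T = 0.9755^(N−1). Require T < 0.25 ⇒ N−1 > ln(0.25)/ln(0.9755) = 55.95, so N−1 ≥ 56 and N = 57.
Check: N=57 gives T = 0.2497 < 0.25; N=56 gives T = 0.256.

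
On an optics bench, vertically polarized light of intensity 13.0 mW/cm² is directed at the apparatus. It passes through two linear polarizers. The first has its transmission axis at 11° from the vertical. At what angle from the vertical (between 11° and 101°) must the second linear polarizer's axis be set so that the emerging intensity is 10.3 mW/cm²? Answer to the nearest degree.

θ ≈ 36°

By Malus's law, I₁ = I₀ cos²(11° − 0°) = I₀ cos²(11°) = 0.9636 I₀.
Target fraction: 10.3 / 13.0 mW/cm² = 0.7923 of I₀.
Need I₂/I₀ = 0.7923, so cos²(θ − 11°) = 0.7923 / 0.9636 = 0.8222.
θ − 11° = arccos(√0.8222) = 24.9°, giving θ ≈ 11 + 24.9 = 35.9°.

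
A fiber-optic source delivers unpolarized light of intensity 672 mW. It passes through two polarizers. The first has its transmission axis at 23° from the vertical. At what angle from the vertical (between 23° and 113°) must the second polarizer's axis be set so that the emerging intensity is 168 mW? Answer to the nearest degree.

θ ≈ 68°

Unpolarized light through the first polarizer → I₁ = ½ I₀, now polarized at 23°.
Target fraction: 168 / 672 mW = 0.25 of I₀.
Need I₂/I₀ = 0.25, so cos²(θ − 23°) = 0.25 / 0.5 = 0.5.
θ − 23° = arccos(√0.5) = 45.0°, giving θ ≈ 23 + 45.0 = 68.0°.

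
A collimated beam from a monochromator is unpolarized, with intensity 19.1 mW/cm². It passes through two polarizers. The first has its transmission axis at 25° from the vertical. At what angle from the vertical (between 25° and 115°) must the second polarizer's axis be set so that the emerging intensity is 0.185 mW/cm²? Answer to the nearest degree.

Unpolarized light through the first polarizer → I₁ = ½ I₀, now polarized at 25°.
Target fraction: 0.185 / 19.1 mW/cm² = 0.009686 of I₀.
Need I₂/I₀ = 0.009686, so cos²(θ − 25°) = 0.009686 / 0.5 = 0.01937.
θ − 25° = arccos(√0.01937) = 82.0°, giving θ ≈ 25 + 82.0 = 107.0°.

θ ≈ 107°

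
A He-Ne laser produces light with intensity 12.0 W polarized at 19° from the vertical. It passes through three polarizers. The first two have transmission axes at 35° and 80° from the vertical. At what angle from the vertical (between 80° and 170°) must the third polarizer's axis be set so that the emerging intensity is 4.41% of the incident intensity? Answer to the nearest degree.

I₁ = I₀ cos²(35° − 19°) = I₀ cos²(16°) = 0.924 I₀.
I₂ = I₁ cos²(80° − 35°) = 0.924 I₀ · cos²(45°) = 0.462 I₀.
Need I₃/I₀ = 0.0441, so cos²(θ − 80°) = 0.0441 / 0.462 = 0.09545.
θ − 80° = arccos(√0.09545) = 72.0°, giving θ ≈ 80 + 72.0 = 152.0°.

θ ≈ 152°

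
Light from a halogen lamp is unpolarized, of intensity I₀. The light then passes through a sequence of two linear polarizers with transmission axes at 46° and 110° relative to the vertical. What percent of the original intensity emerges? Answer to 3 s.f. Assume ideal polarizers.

Unpolarized light through the first polarizer → I₁ = ½ I₀, now polarized at 46°.
I₂ = I₁ cos²(110° − 46°) = 0.5 I₀ · cos²(64°) = 0.09608 I₀.
That is 9.608% of the incident intensity.

≈ 9.61%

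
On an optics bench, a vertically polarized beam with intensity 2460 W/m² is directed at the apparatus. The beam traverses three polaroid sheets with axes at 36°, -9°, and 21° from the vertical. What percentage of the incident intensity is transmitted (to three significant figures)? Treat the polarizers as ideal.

I₁ = 2460 W/m² · cos²(36°) = 1610 W/m².
I₂ = I₁ · cos²(45°) = 1610 · 0.5 = 805 W/m².
I₃ = I₂ · cos²(30°) = 805 · 0.75 = 603.8 W/m².
That is 24.54% of the incident intensity.

≈ 24.5%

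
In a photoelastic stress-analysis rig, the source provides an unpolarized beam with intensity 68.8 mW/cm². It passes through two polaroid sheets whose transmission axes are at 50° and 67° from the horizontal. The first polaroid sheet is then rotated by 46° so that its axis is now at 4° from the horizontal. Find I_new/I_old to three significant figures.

Before rotation:
Unpolarized light through the first polarizer → I₁ = ½ I₀, now polarized at 50°.
I₂ = I₁ cos²(67° − 50°) = 0.5 I₀ · cos²(17°) = 0.4573 I₀.
After rotation:
Unpolarized light through the first polarizer → I₁ = ½ I₀, now polarized at 4°.
I₂ = I₁ cos²(67° − 4°) = 0.5 I₀ · cos²(63°) = 0.1031 I₀.
Ratio = 0.1031 / 0.4573 = 0.2254.

I_new/I_old ≈ 0.225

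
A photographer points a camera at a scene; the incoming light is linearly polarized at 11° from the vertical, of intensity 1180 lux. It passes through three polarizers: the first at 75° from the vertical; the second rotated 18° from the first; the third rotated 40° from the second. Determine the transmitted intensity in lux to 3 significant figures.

I₁ = 1180 lux · cos²(64°) = 226.8 lux.
I₂ = I₁ · cos²(18°) = 226.8 · 0.9045 = 205.1 lux.
I₃ = I₂ · cos²(40°) = 205.1 · 0.5868 = 120.4 lux.

I ≈ 120 lux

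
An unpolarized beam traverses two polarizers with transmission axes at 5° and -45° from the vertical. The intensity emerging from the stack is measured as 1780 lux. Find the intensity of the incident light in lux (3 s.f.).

I₀ ≈ 8620 lux

Unpolarized light through the first polarizer → I₁ = ½ I₀, now polarized at 5°.
I₂ = I₁ cos²(-45° − 5°) = 0.5 I₀ · cos²(50°) = 0.2066 I₀.
So 1780 lux = 0.2066 I₀, giving I₀ = 1780/0.2066 = 8616 lux.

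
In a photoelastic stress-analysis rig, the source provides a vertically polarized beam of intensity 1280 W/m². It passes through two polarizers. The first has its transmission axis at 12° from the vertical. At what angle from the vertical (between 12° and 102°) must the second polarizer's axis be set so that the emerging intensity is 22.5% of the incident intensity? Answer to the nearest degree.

θ ≈ 73°

By Malus's law, I₁ = I₀ cos²(12° − 0°) = I₀ cos²(12°) = 0.9568 I₀.
Need I₂/I₀ = 0.225, so cos²(θ − 12°) = 0.225 / 0.9568 = 0.2352.
θ − 12° = arccos(√0.2352) = 61.0°, giving θ ≈ 12 + 61.0 = 73.0°.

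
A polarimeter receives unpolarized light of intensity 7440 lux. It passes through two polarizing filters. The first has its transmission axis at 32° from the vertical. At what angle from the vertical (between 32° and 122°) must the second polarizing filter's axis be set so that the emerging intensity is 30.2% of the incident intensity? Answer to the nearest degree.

Unpolarized light through the first polarizer → I₁ = ½ I₀, now polarized at 32°.
Need I₂/I₀ = 0.302, so cos²(θ − 32°) = 0.302 / 0.5 = 0.604.
θ − 32° = arccos(√0.604) = 39.0°, giving θ ≈ 32 + 39.0 = 71.0°.

θ ≈ 71°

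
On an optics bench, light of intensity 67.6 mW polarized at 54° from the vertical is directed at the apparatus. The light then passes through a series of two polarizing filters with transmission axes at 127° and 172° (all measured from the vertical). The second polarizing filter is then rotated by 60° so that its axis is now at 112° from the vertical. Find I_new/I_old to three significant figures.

I_new/I_old ≈ 1.87

Before rotation:
I₁ = I₀ cos²(127° − 54°) = I₀ cos²(73°) = 0.08548 I₀.
I₂ = I₁ cos²(172° − 127°) = 0.08548 I₀ · cos²(45°) = 0.04274 I₀.
After rotation:
I₁ = I₀ cos²(127° − 54°) = I₀ cos²(73°) = 0.08548 I₀.
I₂ = I₁ cos²(112° − 127°) = 0.08548 I₀ · cos²(15°) = 0.07976 I₀.
Ratio = 0.07976 / 0.04274 = 1.866.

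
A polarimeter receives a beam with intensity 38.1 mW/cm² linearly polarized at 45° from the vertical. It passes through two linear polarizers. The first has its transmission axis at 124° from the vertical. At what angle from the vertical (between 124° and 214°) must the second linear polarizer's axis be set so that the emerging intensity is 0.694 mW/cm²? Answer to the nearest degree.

θ ≈ 169°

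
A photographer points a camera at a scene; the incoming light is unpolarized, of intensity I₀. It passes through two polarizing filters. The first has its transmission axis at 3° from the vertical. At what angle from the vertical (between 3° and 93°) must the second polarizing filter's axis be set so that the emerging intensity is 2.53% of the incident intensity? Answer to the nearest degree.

θ ≈ 80°

Unpolarized light through the first polarizer → I₁ = ½ I₀, now polarized at 3°.
Need I₂/I₀ = 0.0253, so cos²(θ − 3°) = 0.0253 / 0.5 = 0.0506.
θ − 3° = arccos(√0.0506) = 77.0°, giving θ ≈ 3 + 77.0 = 80.0°.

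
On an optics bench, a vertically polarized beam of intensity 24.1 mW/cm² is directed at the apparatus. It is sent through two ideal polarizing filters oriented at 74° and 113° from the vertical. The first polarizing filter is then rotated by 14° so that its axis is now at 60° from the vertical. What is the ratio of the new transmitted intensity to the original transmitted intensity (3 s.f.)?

Before rotation:
By Malus's law, I₁ = I₀ cos²(74° − 0°) = I₀ cos²(74°) = 0.07598 I₀.
I₂ = I₁ cos²(113° − 74°) = 0.07598 I₀ · cos²(39°) = 0.04589 I₀.
After rotation:
I₁ = I₀ cos²(60° − 0°) = I₀ cos²(60°) = 0.25 I₀.
I₂ = I₁ cos²(113° − 60°) = 0.25 I₀ · cos²(53°) = 0.09055 I₀.
Ratio = 0.09055 / 0.04589 = 1.973.

I_new/I_old ≈ 1.97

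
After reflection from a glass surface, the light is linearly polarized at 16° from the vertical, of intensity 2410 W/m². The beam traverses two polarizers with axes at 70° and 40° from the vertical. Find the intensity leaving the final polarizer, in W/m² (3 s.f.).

I ≈ 624 W/m²

I₁ = 2410 W/m² · cos²(54°) = 832.6 W/m².
I₂ = I₁ · cos²(30°) = 832.6 · 0.75 = 624.5 W/m².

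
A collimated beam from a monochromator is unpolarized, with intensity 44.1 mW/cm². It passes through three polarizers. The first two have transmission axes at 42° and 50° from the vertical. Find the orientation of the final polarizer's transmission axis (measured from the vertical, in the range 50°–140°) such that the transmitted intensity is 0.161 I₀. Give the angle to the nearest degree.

θ ≈ 105°

Unpolarized light through the first polarizer → I₁ = ½ I₀, now polarized at 42°.
I₂ = I₁ cos²(50° − 42°) = 0.5 I₀ · cos²(8°) = 0.4903 I₀.
Need I₃/I₀ = 0.161, so cos²(θ − 50°) = 0.161 / 0.4903 = 0.3284.
θ − 50° = arccos(√0.3284) = 55.0°, giving θ ≈ 50 + 55.0 = 105.0°.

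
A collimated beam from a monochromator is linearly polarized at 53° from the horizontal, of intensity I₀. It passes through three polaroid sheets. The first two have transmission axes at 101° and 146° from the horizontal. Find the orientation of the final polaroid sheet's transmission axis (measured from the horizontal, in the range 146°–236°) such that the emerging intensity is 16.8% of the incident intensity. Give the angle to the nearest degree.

I₁ = I₀ cos²(101° − 53°) = I₀ cos²(48°) = 0.4477 I₀.
I₂ = I₁ cos²(146° − 101°) = 0.4477 I₀ · cos²(45°) = 0.2239 I₀.
Need I₃/I₀ = 0.168, so cos²(θ − 146°) = 0.168 / 0.2239 = 0.7504.
θ − 146° = arccos(√0.7504) = 30.0°, giving θ ≈ 146 + 30.0 = 176.0°.

θ ≈ 176°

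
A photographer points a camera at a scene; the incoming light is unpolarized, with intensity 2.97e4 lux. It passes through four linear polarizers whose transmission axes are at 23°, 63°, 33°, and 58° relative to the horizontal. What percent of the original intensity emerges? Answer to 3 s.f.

≈ 18.1%

Unpolarized light through the first polarizer → I₁ = 2.97e4 lux/2 = 1.485e+04 lux, polarized at 23°.
I₂ = I₁ · cos²(40°) = 1.485e+04 · 0.5868 = 8714 lux.
I₃ = I₂ · cos²(30°) = 8714 · 0.75 = 6536 lux.
I₄ = I₃ · cos²(25°) = 6536 · 0.8214 = 5368 lux.
That is 18.08% of the incident intensity.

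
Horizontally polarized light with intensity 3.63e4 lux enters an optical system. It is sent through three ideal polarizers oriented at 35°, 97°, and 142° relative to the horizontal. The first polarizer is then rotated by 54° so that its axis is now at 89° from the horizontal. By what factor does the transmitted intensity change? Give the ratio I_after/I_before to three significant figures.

Before rotation:
By Malus's law, I₁ = I₀ cos²(35° − 0°) = I₀ cos²(35°) = 0.671 I₀.
I₂ = I₁ cos²(97° − 35°) = 0.671 I₀ · cos²(62°) = 0.1479 I₀.
I₃ = I₂ cos²(142° − 97°) = 0.1479 I₀ · cos²(45°) = 0.07395 I₀.
After rotation:
I₁ = I₀ cos²(89° − 0°) = I₀ cos²(89°) = 0.0003046 I₀.
I₂ = I₁ cos²(97° − 89°) = 0.0003046 I₀ · cos²(8°) = 0.0002987 I₀.
I₃ = I₂ cos²(142° − 97°) = 0.0002987 I₀ · cos²(45°) = 0.0001493 I₀.
Ratio = 0.0001493 / 0.07395 = 0.00202.

I_new/I_old ≈ 0.00202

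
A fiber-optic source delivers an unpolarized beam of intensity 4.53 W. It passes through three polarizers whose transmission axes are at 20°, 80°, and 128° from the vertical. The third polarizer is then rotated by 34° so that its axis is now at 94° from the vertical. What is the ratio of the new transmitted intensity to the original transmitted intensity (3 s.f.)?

I_new/I_old ≈ 2.10

Before rotation:
Unpolarized light through the first polarizer → I₁ = ½ I₀, now polarized at 20°.
I₂ = I₁ cos²(80° − 20°) = 0.5 I₀ · cos²(60°) = 0.125 I₀.
I₃ = I₂ cos²(128° − 80°) = 0.125 I₀ · cos²(48°) = 0.05597 I₀.
After rotation:
Unpolarized light through the first polarizer → I₁ = ½ I₀, now polarized at 20°.
I₂ = I₁ cos²(80° − 20°) = 0.5 I₀ · cos²(60°) = 0.125 I₀.
I₃ = I₂ cos²(94° − 80°) = 0.125 I₀ · cos²(14°) = 0.1177 I₀.
Ratio = 0.1177 / 0.05597 = 2.103.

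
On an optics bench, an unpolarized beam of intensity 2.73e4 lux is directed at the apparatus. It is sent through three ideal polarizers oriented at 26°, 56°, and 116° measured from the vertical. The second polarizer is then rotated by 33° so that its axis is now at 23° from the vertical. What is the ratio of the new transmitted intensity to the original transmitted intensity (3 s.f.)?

I_new/I_old ≈ 0.0146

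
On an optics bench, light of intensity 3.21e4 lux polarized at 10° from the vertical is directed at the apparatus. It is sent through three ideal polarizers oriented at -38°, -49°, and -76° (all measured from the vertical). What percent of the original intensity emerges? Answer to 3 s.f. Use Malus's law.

≈ 34.3%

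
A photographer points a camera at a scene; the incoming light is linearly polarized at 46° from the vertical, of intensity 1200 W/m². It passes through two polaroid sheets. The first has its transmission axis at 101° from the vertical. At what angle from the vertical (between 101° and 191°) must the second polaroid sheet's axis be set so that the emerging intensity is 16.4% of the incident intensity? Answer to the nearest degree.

θ ≈ 146°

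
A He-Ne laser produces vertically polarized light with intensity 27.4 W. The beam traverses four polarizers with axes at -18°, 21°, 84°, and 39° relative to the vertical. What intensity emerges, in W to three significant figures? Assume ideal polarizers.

I ≈ 1.54 W

I₁ = 27.4 W · cos²(18°) = 24.78 W.
I₂ = I₁ · cos²(39°) = 24.78 · 0.604 = 14.97 W.
I₃ = I₂ · cos²(63°) = 14.97 · 0.2061 = 3.085 W.
I₄ = I₃ · cos²(45°) = 3.085 · 0.5 = 1.543 W.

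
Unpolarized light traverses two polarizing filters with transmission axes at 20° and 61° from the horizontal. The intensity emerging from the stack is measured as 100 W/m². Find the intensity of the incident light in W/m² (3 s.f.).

Unpolarized light through the first polarizer → I₁ = ½ I₀, now polarized at 20°.
I₂ = I₁ cos²(61° − 20°) = 0.5 I₀ · cos²(41°) = 0.2848 I₀.
So 100 W/m² = 0.2848 I₀, giving I₀ = 100/0.2848 = 351.1 W/m².

I₀ ≈ 351 W/m²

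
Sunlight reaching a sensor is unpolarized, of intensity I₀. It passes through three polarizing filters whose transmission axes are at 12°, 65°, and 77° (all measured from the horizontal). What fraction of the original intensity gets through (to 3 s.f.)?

≈ 0.173 I₀

Unpolarized light through the first polarizer → I₁ = ½ I₀, now polarized at 12°.
I₂ = I₁ cos²(65° − 12°) = 0.5 I₀ · cos²(53°) = 0.1811 I₀.
I₃ = I₂ cos²(77° − 65°) = 0.1811 I₀ · cos²(12°) = 0.1733 I₀.
Transmitted fraction = 0.1733.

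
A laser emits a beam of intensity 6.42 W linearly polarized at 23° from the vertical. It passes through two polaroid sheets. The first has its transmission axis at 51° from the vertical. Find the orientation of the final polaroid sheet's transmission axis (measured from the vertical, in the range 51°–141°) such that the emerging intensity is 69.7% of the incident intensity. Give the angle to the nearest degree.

By Malus's law, I₁ = I₀ cos²(51° − 23°) = I₀ cos²(28°) = 0.7796 I₀.
Need I₂/I₀ = 0.697, so cos²(θ − 51°) = 0.697 / 0.7796 = 0.8941.
θ − 51° = arccos(√0.8941) = 19.0°, giving θ ≈ 51 + 19.0 = 70.0°.

θ ≈ 70°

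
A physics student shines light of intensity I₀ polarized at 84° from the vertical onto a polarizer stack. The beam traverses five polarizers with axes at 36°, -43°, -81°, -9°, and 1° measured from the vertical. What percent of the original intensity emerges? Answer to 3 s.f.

≈ 0.0937%

I₁ = I₀ cos²(36° − 84°) = I₀ cos²(48°) = 0.4477 I₀.
I₂ = I₁ cos²(-43° − 36°) = 0.4477 I₀ · cos²(79°) = 0.0163 I₀.
I₃ = I₂ cos²(-81° + 43°) = 0.0163 I₀ · cos²(38°) = 0.01012 I₀.
I₄ = I₃ cos²(-9° + 81°) = 0.01012 I₀ · cos²(72°) = 0.0009666 I₀.
I₅ = I₄ cos²(1° + 9°) = 0.0009666 I₀ · cos²(10°) = 0.0009375 I₀.
That is 0.09375% of the incident intensity.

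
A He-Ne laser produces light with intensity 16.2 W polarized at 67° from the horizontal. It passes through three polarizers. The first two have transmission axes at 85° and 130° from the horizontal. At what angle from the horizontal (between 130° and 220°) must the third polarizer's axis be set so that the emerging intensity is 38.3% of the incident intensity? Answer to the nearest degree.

By Malus's law, I₁ = I₀ cos²(85° − 67°) = I₀ cos²(18°) = 0.9045 I₀.
I₂ = I₁ cos²(130° − 85°) = 0.9045 I₀ · cos²(45°) = 0.4523 I₀.
Need I₃/I₀ = 0.383, so cos²(θ − 130°) = 0.383 / 0.4523 = 0.8469.
θ − 130° = arccos(√0.8469) = 23.0°, giving θ ≈ 130 + 23.0 = 153.0°.

θ ≈ 153°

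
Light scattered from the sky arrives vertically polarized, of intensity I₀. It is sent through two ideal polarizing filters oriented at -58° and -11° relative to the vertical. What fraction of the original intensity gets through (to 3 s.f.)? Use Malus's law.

By Malus's law, I₁ = I₀ cos²(-58° − 0°) = I₀ cos²(58°) = 0.2808 I₀.
I₂ = I₁ cos²(-11° + 58°) = 0.2808 I₀ · cos²(47°) = 0.1306 I₀.
Transmitted fraction = 0.1306.

≈ 0.131 I₀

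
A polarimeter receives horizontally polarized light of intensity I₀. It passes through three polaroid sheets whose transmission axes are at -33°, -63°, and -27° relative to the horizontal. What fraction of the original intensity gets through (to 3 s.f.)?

≈ 0.345 I₀

I₁ = I₀ cos²(-33° − 0°) = I₀ cos²(33°) = 0.7034 I₀.
I₂ = I₁ cos²(-63° + 33°) = 0.7034 I₀ · cos²(30°) = 0.5275 I₀.
I₃ = I₂ cos²(-27° + 63°) = 0.5275 I₀ · cos²(36°) = 0.3453 I₀.
Transmitted fraction = 0.3453.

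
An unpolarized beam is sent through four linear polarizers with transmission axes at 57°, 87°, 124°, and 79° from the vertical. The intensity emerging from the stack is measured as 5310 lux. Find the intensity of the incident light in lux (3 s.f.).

I₀ ≈ 4.44e4 lux

Unpolarized light through the first polarizer → I₁ = ½ I₀, now polarized at 57°.
I₂ = I₁ cos²(87° − 57°) = 0.5 I₀ · cos²(30°) = 0.375 I₀.
I₃ = I₂ cos²(124° − 87°) = 0.375 I₀ · cos²(37°) = 0.2392 I₀.
I₄ = I₃ cos²(79° − 124°) = 0.2392 I₀ · cos²(45°) = 0.1196 I₀.
So 5310 lux = 0.1196 I₀, giving I₀ = 5310/0.1196 = 4.44e+04 lux.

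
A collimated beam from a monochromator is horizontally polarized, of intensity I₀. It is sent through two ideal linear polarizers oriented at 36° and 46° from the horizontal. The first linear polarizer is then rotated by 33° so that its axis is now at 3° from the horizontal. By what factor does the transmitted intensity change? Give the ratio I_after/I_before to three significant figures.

I_new/I_old ≈ 0.840

Before rotation:
I₁ = I₀ cos²(36° − 0°) = I₀ cos²(36°) = 0.6545 I₀.
I₂ = I₁ cos²(46° − 36°) = 0.6545 I₀ · cos²(10°) = 0.6348 I₀.
After rotation:
I₁ = I₀ cos²(3° − 0°) = I₀ cos²(3°) = 0.9973 I₀.
I₂ = I₁ cos²(46° − 3°) = 0.9973 I₀ · cos²(43°) = 0.5334 I₀.
Ratio = 0.5334 / 0.6348 = 0.8403.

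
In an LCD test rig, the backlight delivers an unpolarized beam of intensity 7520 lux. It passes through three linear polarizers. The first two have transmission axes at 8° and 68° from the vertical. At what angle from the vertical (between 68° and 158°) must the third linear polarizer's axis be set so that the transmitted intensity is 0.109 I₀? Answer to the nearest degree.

Unpolarized light through the first polarizer → I₁ = ½ I₀, now polarized at 8°.
I₂ = I₁ cos²(68° − 8°) = 0.5 I₀ · cos²(60°) = 0.125 I₀.
Need I₃/I₀ = 0.109, so cos²(θ − 68°) = 0.109 / 0.125 = 0.872.
θ − 68° = arccos(√0.872) = 21.0°, giving θ ≈ 68 + 21.0 = 89.0°.

θ ≈ 89°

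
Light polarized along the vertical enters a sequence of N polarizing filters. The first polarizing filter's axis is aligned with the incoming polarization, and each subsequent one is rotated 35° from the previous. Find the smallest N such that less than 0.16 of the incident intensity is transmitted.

First polarizer is aligned with the polarization: full transmission.
Each further stage multiplies by cos²(35°) = 0.671.
After N polarizers: T = 0.671^(N−1). Require T < 0.16 ⇒ N−1 > ln(0.16)/ln(0.671) = 4.59, so N−1 ≥ 5 and N = 6.
Check: N=6 gives T = 0.136 < 0.16; N=5 gives T = 0.2027.

N = 6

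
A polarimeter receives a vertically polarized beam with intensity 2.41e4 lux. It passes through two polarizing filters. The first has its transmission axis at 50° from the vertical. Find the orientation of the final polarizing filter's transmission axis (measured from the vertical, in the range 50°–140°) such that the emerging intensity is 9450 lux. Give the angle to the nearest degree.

θ ≈ 63°

I₁ = I₀ cos²(50° − 0°) = I₀ cos²(50°) = 0.4132 I₀.
Target fraction: 9450 / 2.41e4 lux = 0.3921 of I₀.
Need I₂/I₀ = 0.3921, so cos²(θ − 50°) = 0.3921 / 0.4132 = 0.949.
θ − 50° = arccos(√0.949) = 13.0°, giving θ ≈ 50 + 13.0 = 63.0°.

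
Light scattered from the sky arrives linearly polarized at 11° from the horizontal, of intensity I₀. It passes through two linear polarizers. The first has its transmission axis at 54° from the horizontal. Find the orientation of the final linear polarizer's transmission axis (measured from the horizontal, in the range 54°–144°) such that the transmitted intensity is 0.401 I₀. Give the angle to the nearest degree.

θ ≈ 84°

By Malus's law, I₁ = I₀ cos²(54° − 11°) = I₀ cos²(43°) = 0.5349 I₀.
Need I₂/I₀ = 0.401, so cos²(θ − 54°) = 0.401 / 0.5349 = 0.7497.
θ − 54° = arccos(√0.7497) = 30.0°, giving θ ≈ 54 + 30.0 = 84.0°.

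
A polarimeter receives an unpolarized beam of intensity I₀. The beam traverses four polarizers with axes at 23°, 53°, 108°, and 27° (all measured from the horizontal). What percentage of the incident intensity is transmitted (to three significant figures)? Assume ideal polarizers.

Unpolarized light through the first polarizer → I₁ = ½ I₀, now polarized at 23°.
I₂ = I₁ cos²(53° − 23°) = 0.5 I₀ · cos²(30°) = 0.375 I₀.
I₃ = I₂ cos²(108° − 53°) = 0.375 I₀ · cos²(55°) = 0.1234 I₀.
I₄ = I₃ cos²(27° − 108°) = 0.1234 I₀ · cos²(81°) = 0.003019 I₀.
That is 0.3019% of the incident intensity.

≈ 0.302%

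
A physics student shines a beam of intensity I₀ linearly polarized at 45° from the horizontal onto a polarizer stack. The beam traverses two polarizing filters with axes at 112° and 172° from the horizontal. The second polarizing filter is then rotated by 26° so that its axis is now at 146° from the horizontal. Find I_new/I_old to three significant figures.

Before rotation:
By Malus's law, I₁ = I₀ cos²(112° − 45°) = I₀ cos²(67°) = 0.1527 I₀.
I₂ = I₁ cos²(172° − 112°) = 0.1527 I₀ · cos²(60°) = 0.03817 I₀.
After rotation:
I₁ = I₀ cos²(112° − 45°) = I₀ cos²(67°) = 0.1527 I₀.
I₂ = I₁ cos²(146° − 112°) = 0.1527 I₀ · cos²(34°) = 0.1049 I₀.
Ratio = 0.1049 / 0.03817 = 2.749.

I_new/I_old ≈ 2.75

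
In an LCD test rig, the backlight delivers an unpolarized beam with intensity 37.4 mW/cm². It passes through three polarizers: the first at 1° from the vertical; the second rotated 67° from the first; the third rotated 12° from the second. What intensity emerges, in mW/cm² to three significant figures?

I ≈ 2.73 mW/cm²

Unpolarized light through the first polarizer → I₁ = 37.4 mW/cm²/2 = 18.7 mW/cm², polarized at 1°.
I₂ = I₁ · cos²(67°) = 18.7 · 0.1527 = 2.855 mW/cm².
I₃ = I₂ · cos²(12°) = 2.855 · 0.9568 = 2.732 mW/cm².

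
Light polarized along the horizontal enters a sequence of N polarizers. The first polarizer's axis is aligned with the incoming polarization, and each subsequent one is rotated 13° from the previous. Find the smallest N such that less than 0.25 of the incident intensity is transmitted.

First polarizer is aligned with the polarization: full transmission.
Each further stage multiplies by cos²(13°) = 0.9494.
After N polarizers: T = 0.9494^(N−1). Require T < 0.25 ⇒ N−1 > ln(0.25)/ln(0.9494) = 26.70, so N−1 ≥ 27 and N = 28.
Check: N=28 gives T = 0.2461 < 0.25; N=27 gives T = 0.2592.

N = 28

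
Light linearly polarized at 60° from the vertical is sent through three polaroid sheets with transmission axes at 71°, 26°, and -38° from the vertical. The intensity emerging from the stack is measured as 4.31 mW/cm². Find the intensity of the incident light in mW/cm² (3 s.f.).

I₀ ≈ 46.6 mW/cm²

By Malus's law, I₁ = I₀ cos²(71° − 60°) = I₀ cos²(11°) = 0.9636 I₀.
I₂ = I₁ cos²(26° − 71°) = 0.9636 I₀ · cos²(45°) = 0.4818 I₀.
I₃ = I₂ cos²(-38° − 26°) = 0.4818 I₀ · cos²(64°) = 0.09259 I₀.
So 4.31 mW/cm² = 0.09259 I₀, giving I₀ = 4.31/0.09259 = 46.55 mW/cm².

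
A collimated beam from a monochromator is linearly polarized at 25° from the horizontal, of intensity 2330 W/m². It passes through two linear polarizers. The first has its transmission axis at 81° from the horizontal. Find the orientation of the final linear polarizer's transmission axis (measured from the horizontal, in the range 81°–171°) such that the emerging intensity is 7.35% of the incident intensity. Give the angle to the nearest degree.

θ ≈ 142°

By Malus's law, I₁ = I₀ cos²(81° − 25°) = I₀ cos²(56°) = 0.3127 I₀.
Need I₂/I₀ = 0.0735, so cos²(θ − 81°) = 0.0735 / 0.3127 = 0.2351.
θ − 81° = arccos(√0.2351) = 61.0°, giving θ ≈ 81 + 61.0 = 142.0°.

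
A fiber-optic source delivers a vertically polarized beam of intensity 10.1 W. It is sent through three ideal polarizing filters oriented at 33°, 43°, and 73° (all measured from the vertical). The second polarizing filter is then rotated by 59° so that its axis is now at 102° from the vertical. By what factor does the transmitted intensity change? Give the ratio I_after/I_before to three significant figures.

Before rotation:
I₁ = I₀ cos²(33° − 0°) = I₀ cos²(33°) = 0.7034 I₀.
I₂ = I₁ cos²(43° − 33°) = 0.7034 I₀ · cos²(10°) = 0.6822 I₀.
I₃ = I₂ cos²(73° − 43°) = 0.6822 I₀ · cos²(30°) = 0.5116 I₀.
After rotation:
I₁ = I₀ cos²(33° − 0°) = I₀ cos²(33°) = 0.7034 I₀.
I₂ = I₁ cos²(102° − 33°) = 0.7034 I₀ · cos²(69°) = 0.09033 I₀.
I₃ = I₂ cos²(73° − 102°) = 0.09033 I₀ · cos²(29°) = 0.0691 I₀.
Ratio = 0.0691 / 0.5116 = 0.1351.

I_new/I_old ≈ 0.135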